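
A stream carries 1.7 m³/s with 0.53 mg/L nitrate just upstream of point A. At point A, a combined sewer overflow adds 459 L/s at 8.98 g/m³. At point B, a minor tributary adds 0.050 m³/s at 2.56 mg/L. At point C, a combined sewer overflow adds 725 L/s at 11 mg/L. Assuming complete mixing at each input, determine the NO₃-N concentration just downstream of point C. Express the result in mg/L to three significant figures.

459 L/s = 0.459 m³/s.
After input A: C = (1.7·0.53 + 0.459·8.98) / 2.159 = 2.326 mg/L.
After input B: C = (2.159·2.326 + 0.05·2.56) / 2.209 = 2.332 mg/L.
725 L/s = 0.725 m³/s.
After input C: C = (2.209·2.332 + 0.725·11) / 2.934 = 4.474 mg/L.

4.47 mg/L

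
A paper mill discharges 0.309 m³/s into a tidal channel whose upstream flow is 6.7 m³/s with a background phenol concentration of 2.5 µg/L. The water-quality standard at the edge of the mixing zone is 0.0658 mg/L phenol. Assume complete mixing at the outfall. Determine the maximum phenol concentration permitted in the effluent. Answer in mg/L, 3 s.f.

1.44 mg/L

2.5 µg/L = 0.0025 mg/L.
Mass balance: 0.0658·7.009 = 0.309·Cₑ + 6.7·0.0025.
Cₑ = (0.4612 − 0.01675) / 0.309 = 1.438 mg/L.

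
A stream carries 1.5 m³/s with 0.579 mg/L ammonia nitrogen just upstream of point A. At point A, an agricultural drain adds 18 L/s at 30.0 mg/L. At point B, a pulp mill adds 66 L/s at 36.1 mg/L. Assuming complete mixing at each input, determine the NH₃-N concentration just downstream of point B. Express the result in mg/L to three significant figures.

2.39 mg/L

18 L/s = 0.018 m³/s.
After input A: C = (1.5·0.579 + 0.018·30) / 1.518 = 0.9279 mg/L.
66 L/s = 0.066 m³/s.
After input B: C = (1.518·0.9279 + 0.066·36.1) / 1.584 = 2.393 mg/L.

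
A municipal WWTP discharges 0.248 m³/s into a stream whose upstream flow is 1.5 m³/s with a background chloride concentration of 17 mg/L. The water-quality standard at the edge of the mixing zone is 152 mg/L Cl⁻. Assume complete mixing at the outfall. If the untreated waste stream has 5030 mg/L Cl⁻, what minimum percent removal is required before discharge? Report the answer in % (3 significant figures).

80.7 %

Mass balance: 152·1.748 = 0.248·Cₑ + 1.5·17.
Cₑ = (265.7 − 25.5) / 0.248 = 968.5 mg/L.
Required removal = 1 − 968.5/5030 = 80.74 %.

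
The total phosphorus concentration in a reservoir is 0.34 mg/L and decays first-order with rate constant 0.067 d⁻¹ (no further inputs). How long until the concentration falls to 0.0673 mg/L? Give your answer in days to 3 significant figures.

t = ln(C₀/C)/k = ln(0.34/0.0673)/0.067 = 1.62/0.067 = 24.18 d.

24.2 d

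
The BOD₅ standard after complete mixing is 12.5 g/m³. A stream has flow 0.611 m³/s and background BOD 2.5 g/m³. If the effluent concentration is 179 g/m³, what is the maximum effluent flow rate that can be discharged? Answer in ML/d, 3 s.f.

3.17 ML/d

Mass balance at complete mixing: C_std·(Q_w + Q_r) = Q_w·C_e + Q_r·C_b.
Rearranging, Q_w = Q_r·(C_std − C_b)/(C_e − C_std) = 0.611·(12.5 − 2.5) / (179 − 12.5) = 0.0367 m³/s.
= 3.171 ML/d.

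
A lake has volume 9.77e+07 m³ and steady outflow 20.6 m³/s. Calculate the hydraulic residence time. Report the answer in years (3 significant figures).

Q = 20.6 m³/s × 3.156e+07 s/yr = 6.501e+08 m³/yr.
Hydraulic residence time τ = V/Q = 9.77e+07/6.501e+08 = 0.1503 yr.

0.150 yr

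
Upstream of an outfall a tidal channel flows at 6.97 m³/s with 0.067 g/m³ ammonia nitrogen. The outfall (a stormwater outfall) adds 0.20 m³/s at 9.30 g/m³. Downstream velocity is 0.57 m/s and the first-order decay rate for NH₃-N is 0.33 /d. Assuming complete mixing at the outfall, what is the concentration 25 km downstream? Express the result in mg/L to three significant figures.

0.274 mg/L

After complete mixing, C₀ = (0.2·9.3 + 6.97·0.067) / 7.17 = 0.3245 mg/L.
Travel time t = 2.5e+04 m / 0.57 m/s = 4.386e+04 s = 0.5076 d.
C = 0.3245·exp(−0.33·0.5076) = 0.3245·0.8458 = 0.2745 mg/L.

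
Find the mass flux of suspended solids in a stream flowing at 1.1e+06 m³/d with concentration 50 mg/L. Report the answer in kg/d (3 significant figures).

1.1e+06 m³/d = 12.73 m³/s.
Mass flux = Q·C = 12.73 m³/s × 50 g/m³ = 636.6 g/s.
= 636.6 g/s × 86.4 = 5.5e+04 kg/d.

55000 kg/d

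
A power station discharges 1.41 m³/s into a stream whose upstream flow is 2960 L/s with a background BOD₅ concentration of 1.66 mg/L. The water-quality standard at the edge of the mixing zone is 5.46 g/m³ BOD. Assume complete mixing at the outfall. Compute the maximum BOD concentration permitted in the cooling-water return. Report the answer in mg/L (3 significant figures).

2960 L/s = 2.96 m³/s.
Mass balance: 5.46·4.37 = 1.41·Cₑ + 2.96·1.66.
Cₑ = (23.86 − 4.914) / 1.41 = 13.44 mg/L.

13.4 mg/L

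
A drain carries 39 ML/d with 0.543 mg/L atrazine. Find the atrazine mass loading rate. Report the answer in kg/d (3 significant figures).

39 ML/d = 0.4514 m³/s.
Mass flux = Q·C = 0.4514 m³/s × 0.543 g/m³ = 0.2451 g/s.
= 0.2451 g/s × 86.4 = 21.18 kg/d.

21.2 kg/d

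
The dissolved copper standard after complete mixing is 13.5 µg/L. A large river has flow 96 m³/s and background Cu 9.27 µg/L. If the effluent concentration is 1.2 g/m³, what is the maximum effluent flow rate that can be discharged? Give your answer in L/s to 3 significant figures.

9.27 µg/L = 0.00927 mg/L.
13.5 µg/L = 0.0135 mg/L.
Mass balance at complete mixing: C_std·(Q_w + Q_r) = Q_w·C_e + Q_r·C_b.
Rearranging, Q_w = Q_r·(C_std − C_b)/(C_e − C_std) = 96·(0.0135 − 0.00927) / (1.2 − 0.0135) = 0.3423 m³/s.
= 342.3 L/s.

342 L/s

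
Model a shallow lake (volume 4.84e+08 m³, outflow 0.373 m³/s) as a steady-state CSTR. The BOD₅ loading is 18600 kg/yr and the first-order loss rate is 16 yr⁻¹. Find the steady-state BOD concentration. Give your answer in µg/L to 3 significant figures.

Outflow Q = 0.373 m³/s × 3.156e+07 s/yr = 1.177e+07 m³/yr.
Steady-state CSTR mass balance: W = Q·C + k·V·C, so C = W/(Q + kV).
Q + kV = 1.177e+07 + 16·4.84e+08 = 7.756e+09 m³/yr.
C = 18600/7.756e+09 = 2.398e-06 kg/m³ = 0.002398 mg/L = 2.398 µg/L.

2.40 µg/L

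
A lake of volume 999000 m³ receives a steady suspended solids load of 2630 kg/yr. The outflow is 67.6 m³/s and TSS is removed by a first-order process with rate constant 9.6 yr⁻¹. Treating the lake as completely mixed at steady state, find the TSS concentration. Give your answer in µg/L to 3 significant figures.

1.23 µg/L

Outflow Q = 67.6 m³/s × 3.156e+07 s/yr = 2.133e+09 m³/yr.
Steady-state CSTR mass balance: W = Q·C + k·V·C, so C = W/(Q + kV).
Q + kV = 2.133e+09 + 9.6·999000 = 2.143e+09 m³/yr.
C = 2630/2.143e+09 = 1.227e-06 kg/m³ = 0.001227 mg/L = 1.227 µg/L.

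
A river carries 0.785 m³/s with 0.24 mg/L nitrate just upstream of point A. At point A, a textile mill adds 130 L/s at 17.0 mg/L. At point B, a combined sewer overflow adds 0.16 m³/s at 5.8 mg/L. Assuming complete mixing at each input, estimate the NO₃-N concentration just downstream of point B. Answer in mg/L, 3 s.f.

3.09 mg/L

130 L/s = 0.13 m³/s.
After input A: C = (0.785·0.24 + 0.13·17) / 0.915 = 2.621 mg/L.
After input B: C = (0.915·2.621 + 0.16·5.8) / 1.075 = 3.094 mg/L.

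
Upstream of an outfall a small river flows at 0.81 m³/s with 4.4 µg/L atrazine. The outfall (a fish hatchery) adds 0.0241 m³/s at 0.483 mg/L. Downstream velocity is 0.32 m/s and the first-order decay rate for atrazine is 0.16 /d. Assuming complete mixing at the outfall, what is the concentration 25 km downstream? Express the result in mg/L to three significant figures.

4.4 µg/L = 0.0044 mg/L.
After complete mixing, C₀ = (0.0241·0.483 + 0.81·0.0044) / 0.8341 = 0.01823 mg/L.
Travel time t = 2.5e+04 m / 0.32 m/s = 7.812e+04 s = 0.9042 d.
C = 0.01823·exp(−0.16·0.9042) = 0.01823·0.8653 = 0.01577 mg/L.

0.0158 mg/L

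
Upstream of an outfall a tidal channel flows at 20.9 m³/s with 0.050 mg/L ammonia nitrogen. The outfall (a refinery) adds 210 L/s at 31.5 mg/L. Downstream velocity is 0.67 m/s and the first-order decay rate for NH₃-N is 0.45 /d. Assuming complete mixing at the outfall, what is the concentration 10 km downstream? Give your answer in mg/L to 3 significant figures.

210 L/s = 0.21 m³/s.
After complete mixing, C₀ = (0.21·31.5 + 20.9·0.05) / 21.11 = 0.3629 mg/L.
Travel time t = 1e+04 m / 0.67 m/s = 1.493e+04 s = 0.1727 d.
C = 0.3629·exp(−0.45·0.1727) = 0.3629·0.9252 = 0.3357 mg/L.

0.336 mg/L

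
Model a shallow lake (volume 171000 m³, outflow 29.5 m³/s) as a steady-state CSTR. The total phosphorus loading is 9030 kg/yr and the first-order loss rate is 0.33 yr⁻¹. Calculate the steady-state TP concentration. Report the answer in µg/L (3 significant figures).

Outflow Q = 29.5 m³/s × 3.156e+07 s/yr = 9.309e+08 m³/yr.
Steady-state CSTR mass balance: W = Q·C + k·V·C, so C = W/(Q + kV).
Q + kV = 9.309e+08 + 0.33·171000 = 9.31e+08 m³/yr.
C = 9030/9.31e+08 = 9.699e-06 kg/m³ = 0.009699 mg/L = 9.699 µg/L.

9.70 µg/L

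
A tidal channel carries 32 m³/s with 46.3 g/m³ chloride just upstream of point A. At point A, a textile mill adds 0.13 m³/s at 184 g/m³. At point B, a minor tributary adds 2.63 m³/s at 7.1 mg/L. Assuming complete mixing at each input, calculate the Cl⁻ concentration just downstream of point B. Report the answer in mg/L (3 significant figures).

After input A: C = (32·46.3 + 0.13·184) / 32.13 = 46.86 mg/L.
After input B: C = (32.13·46.86 + 2.63·7.1) / 34.76 = 43.85 mg/L.

43.8 mg/L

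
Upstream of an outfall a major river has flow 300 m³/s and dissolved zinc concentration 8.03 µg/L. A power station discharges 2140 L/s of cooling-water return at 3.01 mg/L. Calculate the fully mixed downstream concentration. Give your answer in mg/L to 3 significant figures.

0.0293 mg/L

2140 L/s = 2.14 m³/s.
8.03 µg/L = 0.00803 mg/L.
Flow-weighted mixing gives C = (2.14·3.01 + 300·0.00803) / (2.14 + 300) = 8.85/302.1 = 0.02929 mg/L.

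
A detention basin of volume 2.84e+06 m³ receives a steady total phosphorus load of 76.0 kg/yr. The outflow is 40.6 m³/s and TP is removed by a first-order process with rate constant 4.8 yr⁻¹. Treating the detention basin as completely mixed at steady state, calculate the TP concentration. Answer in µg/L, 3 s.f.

Outflow Q = 40.6 m³/s × 3.156e+07 s/yr = 1.281e+09 m³/yr.
Steady-state CSTR mass balance: W = Q·C + k·V·C, so C = W/(Q + kV).
Q + kV = 1.281e+09 + 4.8·2.84e+06 = 1.295e+09 m³/yr.
C = 76.0/1.295e+09 = 5.869e-08 kg/m³ = 5.869e-05 mg/L = 0.05869 µg/L.

0.0587 µg/L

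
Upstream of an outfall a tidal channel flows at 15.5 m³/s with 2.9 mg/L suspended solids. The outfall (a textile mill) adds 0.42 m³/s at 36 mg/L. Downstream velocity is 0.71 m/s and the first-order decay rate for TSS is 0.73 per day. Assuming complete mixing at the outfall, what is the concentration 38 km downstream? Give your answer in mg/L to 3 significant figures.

2.40 mg/L

After complete mixing, C₀ = (0.42·36 + 15.5·2.9) / 15.92 = 3.773 mg/L.
Travel time t = 3.8e+04 m / 0.71 m/s = 5.352e+04 s = 0.6195 d.
C = 3.773·exp(−0.73·0.6195) = 3.773·0.6362 = 2.401 mg/L.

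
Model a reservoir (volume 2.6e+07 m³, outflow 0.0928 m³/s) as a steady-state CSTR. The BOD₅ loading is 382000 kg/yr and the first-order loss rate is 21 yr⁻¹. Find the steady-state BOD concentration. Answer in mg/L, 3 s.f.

0.696 mg/L

Outflow Q = 0.0928 m³/s × 3.156e+07 s/yr = 2.929e+06 m³/yr.
Steady-state CSTR mass balance: W = Q·C + k·V·C, so C = W/(Q + kV).
Q + kV = 2.929e+06 + 21·2.6e+07 = 5.489e+08 m³/yr.
C = 382000/5.489e+08 = 0.0006959 kg/m³ = 0.6959 mg/L.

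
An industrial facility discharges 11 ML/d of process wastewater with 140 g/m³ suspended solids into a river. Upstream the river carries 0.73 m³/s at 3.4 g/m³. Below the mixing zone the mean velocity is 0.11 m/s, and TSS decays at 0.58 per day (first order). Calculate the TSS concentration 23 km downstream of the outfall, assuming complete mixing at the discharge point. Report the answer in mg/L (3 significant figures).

11 ML/d = 0.1273 m³/s.
After complete mixing, C₀ = (0.1273·140 + 0.73·3.4) / 0.8573 = 23.69 mg/L.
Travel time t = 2.3e+04 m / 0.11 m/s = 2.091e+05 s = 2.42 d.
C = 23.69·exp(−0.58·2.42) = 23.69·0.2457 = 5.82 mg/L.

5.82 mg/L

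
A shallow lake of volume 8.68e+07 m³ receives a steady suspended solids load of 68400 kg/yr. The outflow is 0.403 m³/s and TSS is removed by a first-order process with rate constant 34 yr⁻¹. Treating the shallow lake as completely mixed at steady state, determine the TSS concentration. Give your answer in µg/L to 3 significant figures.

Outflow Q = 0.403 m³/s × 3.156e+07 s/yr = 1.272e+07 m³/yr.
Steady-state CSTR mass balance: W = Q·C + k·V·C, so C = W/(Q + kV).
Q + kV = 1.272e+07 + 34·8.68e+07 = 2.964e+09 m³/yr.
C = 68400/2.964e+09 = 2.308e-05 kg/m³ = 0.02308 mg/L = 23.08 µg/L.

23.1 µg/L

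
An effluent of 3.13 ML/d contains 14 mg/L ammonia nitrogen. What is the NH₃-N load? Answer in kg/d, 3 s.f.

43.8 kg/d

3.13 ML/d = 0.03623 m³/s.
Mass flux = Q·C = 0.03623 m³/s × 14 g/m³ = 0.5072 g/s.
= 0.5072 g/s × 86.4 = 43.82 kg/d.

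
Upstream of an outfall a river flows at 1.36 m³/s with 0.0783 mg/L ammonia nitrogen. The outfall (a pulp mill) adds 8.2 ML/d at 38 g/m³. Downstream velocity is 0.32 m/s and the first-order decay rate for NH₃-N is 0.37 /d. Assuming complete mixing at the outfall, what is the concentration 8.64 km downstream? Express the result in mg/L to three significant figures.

8.2 ML/d = 0.09491 m³/s.
After complete mixing, C₀ = (0.09491·38 + 1.36·0.0783) / 1.455 = 2.552 mg/L.
Travel time t = 8640 m / 0.32 m/s = 2.7e+04 s = 0.3125 d.
C = 2.552·exp(−0.37·0.3125) = 2.552·0.8908 = 2.273 mg/L.

2.27 mg/L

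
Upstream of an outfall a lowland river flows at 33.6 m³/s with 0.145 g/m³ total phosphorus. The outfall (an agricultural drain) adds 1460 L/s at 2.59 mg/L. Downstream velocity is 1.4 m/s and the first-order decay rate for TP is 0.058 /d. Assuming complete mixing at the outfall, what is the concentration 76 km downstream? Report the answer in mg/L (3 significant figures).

1460 L/s = 1.46 m³/s.
After complete mixing, C₀ = (1.46·2.59 + 33.6·0.145) / 35.06 = 0.2468 mg/L.
Travel time t = 7.6e+04 m / 1.4 m/s = 5.429e+04 s = 0.6283 d.
C = 0.2468·exp(−0.058·0.6283) = 0.2468·0.9642 = 0.238 mg/L.

0.238 mg/L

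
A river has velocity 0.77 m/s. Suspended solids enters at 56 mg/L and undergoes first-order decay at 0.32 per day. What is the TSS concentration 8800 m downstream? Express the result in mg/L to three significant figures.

Travel time t = 8800 m / 0.77 m/s = 8800/0.77 = 1.143e+04 s = 0.1323 d.
First-order decay: C = 56·exp(−0.32·0.1323) = 56·0.9586 = 53.68 mg/L.

53.7 mg/L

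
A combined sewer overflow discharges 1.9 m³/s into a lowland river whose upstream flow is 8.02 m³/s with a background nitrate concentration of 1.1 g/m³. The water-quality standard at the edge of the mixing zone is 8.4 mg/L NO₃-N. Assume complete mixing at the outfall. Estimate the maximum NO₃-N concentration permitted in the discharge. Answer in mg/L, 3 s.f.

39.2 mg/L

Mass balance: 8.4·9.92 = 1.9·Cₑ + 8.02·1.1.
Cₑ = (83.33 − 8.822) / 1.9 = 39.21 mg/L.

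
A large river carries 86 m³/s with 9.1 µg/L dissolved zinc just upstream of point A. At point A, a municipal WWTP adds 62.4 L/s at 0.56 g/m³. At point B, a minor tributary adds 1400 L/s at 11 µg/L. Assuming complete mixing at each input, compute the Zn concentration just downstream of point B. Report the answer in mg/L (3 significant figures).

0.00952 mg/L

9.1 µg/L = 0.0091 mg/L.
62.4 L/s = 0.0624 m³/s.
After input A: C = (86·0.0091 + 0.0624·0.56) / 86.06 = 0.009499 mg/L.
1400 L/s = 1.4 m³/s.
11 µg/L = 0.011 mg/L.
After input B: C = (86.06·0.009499 + 1.4·0.011) / 87.46 = 0.009523 mg/L.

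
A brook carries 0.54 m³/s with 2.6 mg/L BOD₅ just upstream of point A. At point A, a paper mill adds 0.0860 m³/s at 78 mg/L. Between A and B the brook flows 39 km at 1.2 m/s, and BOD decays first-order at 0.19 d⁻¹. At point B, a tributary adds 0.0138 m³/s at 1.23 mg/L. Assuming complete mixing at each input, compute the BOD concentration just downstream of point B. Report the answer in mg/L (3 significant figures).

After input A: C = (0.54·2.6 + 0.086·78) / 0.626 = 12.96 mg/L.
Over the 39 km reach to input B (t = 3.25e+04 s = 0.3762 d), decay gives C = 12.96·exp(−0.19·0.3762) = 12.06 mg/L.
After input B: C = (0.626·12.06 + 0.0138·1.23) / 0.6398 = 11.83 mg/L.

11.8 mg/L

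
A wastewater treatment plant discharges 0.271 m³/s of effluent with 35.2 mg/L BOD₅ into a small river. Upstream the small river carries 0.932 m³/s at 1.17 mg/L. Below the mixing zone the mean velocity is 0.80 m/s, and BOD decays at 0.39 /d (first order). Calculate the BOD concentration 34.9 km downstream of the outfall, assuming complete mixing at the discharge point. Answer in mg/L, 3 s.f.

7.26 mg/L

After complete mixing, C₀ = (0.271·35.2 + 0.932·1.17) / 1.203 = 8.836 mg/L.
Travel time t = 3.49e+04 m / 0.80 m/s = 4.362e+04 s = 0.5049 d.
C = 8.836·exp(−0.39·0.5049) = 8.836·0.8213 = 7.257 mg/L.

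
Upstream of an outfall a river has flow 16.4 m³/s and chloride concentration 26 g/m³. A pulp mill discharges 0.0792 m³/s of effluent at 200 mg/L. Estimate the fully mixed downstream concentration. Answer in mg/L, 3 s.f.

26.8 mg/L

Conservation of mass across the mixing zone: C = (0.0792·200 + 16.4·26) / (0.0792 + 16.4) = 442.2/16.48 = 26.84 mg/L.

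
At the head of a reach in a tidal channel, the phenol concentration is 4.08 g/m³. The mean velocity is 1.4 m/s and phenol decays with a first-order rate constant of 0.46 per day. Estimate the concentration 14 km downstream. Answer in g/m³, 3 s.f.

Travel time t = 14 km / 1.4 m/s = 1.4e+04/1.4 = 1e+04 s = 0.1157 d.
First-order decay: C = 4.08·exp(−0.46·0.1157) = 4.08·0.9482 = 3.868 g/m³.

3.87 g/m³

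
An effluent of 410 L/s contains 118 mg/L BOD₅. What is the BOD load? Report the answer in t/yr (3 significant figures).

410 L/s = 0.41 m³/s.
Mass flux = Q·C = 0.41 m³/s × 118 g/m³ = 48.38 g/s.
= 48.38 g/s × 31.56 = 1527 t/yr.

1530 t/yr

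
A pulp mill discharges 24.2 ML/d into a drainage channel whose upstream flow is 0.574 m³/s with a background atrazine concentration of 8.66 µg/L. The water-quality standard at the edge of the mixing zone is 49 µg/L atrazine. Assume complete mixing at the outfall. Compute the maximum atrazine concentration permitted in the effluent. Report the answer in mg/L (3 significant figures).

24.2 ML/d = 0.2801 m³/s.
8.66 µg/L = 0.00866 mg/L.
49 µg/L = 0.049 mg/L.
Mass balance: 0.049·0.8541 = 0.2801·Cₑ + 0.574·0.00866.
Cₑ = (0.04185 − 0.004971) / 0.2801 = 0.1317 mg/L.

0.132 mg/L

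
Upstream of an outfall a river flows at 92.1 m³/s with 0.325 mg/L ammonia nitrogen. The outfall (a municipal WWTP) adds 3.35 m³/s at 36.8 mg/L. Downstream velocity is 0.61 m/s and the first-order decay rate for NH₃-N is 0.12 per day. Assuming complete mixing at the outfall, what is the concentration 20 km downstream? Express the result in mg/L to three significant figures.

1.53 mg/L

After complete mixing, C₀ = (3.35·36.8 + 92.1·0.325) / 95.45 = 1.605 mg/L.
Travel time t = 2e+04 m / 0.61 m/s = 3.279e+04 s = 0.3795 d.
C = 1.605·exp(−0.12·0.3795) = 1.605·0.9555 = 1.534 mg/L.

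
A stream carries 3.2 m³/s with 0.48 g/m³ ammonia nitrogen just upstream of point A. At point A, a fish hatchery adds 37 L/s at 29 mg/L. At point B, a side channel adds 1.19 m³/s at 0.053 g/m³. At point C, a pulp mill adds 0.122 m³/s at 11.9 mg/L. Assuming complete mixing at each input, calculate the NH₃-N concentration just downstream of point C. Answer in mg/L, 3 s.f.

0.907 mg/L

37 L/s = 0.037 m³/s.
After input A: C = (3.2·0.48 + 0.037·29) / 3.237 = 0.806 mg/L.
After input B: C = (3.237·0.806 + 1.19·0.053) / 4.427 = 0.6036 mg/L.
After input C: C = (4.427·0.6036 + 0.122·11.9) / 4.549 = 0.9065 mg/L.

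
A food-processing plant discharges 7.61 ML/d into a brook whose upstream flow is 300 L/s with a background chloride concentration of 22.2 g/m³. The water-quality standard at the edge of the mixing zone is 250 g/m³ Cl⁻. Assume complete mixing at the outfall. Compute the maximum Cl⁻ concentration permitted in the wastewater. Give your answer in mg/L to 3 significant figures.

7.61 ML/d = 0.08808 m³/s.
300 L/s = 0.3 m³/s.
Mass balance: 250·0.3881 = 0.08808·Cₑ + 0.3·22.2.
Cₑ = (97.02 − 6.66) / 0.08808 = 1026 mg/L.

1030 mg/L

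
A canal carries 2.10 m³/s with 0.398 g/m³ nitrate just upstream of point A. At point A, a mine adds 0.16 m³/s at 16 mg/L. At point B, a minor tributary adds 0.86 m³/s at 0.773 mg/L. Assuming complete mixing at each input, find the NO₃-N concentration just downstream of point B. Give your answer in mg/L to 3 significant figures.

1.30 mg/L

After input A: C = (2.1·0.398 + 0.16·16) / 2.26 = 1.503 mg/L.
After input B: C = (2.26·1.503 + 0.86·0.773) / 3.12 = 1.301 mg/L.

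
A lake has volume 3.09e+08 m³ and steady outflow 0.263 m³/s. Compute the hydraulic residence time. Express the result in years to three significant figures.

37.2 yr

Q = 0.263 m³/s × 3.156e+07 s/yr = 8.3e+06 m³/yr.
Hydraulic residence time τ = V/Q = 3.09e+08/8.3e+06 = 37.23 yr.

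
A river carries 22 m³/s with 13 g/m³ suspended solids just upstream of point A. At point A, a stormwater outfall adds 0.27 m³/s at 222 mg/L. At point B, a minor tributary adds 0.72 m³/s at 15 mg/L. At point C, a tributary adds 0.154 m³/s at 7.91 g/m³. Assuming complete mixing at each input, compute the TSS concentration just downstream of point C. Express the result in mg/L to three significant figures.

After input A: C = (22·13 + 0.27·222) / 22.27 = 15.53 mg/L.
After input B: C = (22.27·15.53 + 0.72·15) / 22.99 = 15.52 mg/L.
After input C: C = (22.99·15.52 + 0.154·7.91) / 23.14 = 15.47 mg/L.

15.5 mg/L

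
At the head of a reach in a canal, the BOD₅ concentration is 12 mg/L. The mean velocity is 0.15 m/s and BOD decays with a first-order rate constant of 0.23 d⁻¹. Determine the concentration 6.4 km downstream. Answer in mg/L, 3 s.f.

10.7 mg/L

Travel time t = 6.4 km / 0.15 m/s = 6400/0.15 = 4.267e+04 s = 0.4938 d.
First-order decay: C = 12·exp(−0.23·0.4938) = 12·0.8926 = 10.71 mg/L.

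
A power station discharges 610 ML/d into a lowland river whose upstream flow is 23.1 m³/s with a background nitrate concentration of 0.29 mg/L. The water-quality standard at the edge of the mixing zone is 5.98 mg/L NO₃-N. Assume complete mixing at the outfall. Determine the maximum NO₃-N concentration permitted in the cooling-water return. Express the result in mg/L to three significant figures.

24.6 mg/L

610 ML/d = 7.06 m³/s.
Mass balance: 5.98·30.16 = 7.06·Cₑ + 23.1·0.29.
Cₑ = (180.4 − 6.699) / 7.06 = 24.6 mg/L.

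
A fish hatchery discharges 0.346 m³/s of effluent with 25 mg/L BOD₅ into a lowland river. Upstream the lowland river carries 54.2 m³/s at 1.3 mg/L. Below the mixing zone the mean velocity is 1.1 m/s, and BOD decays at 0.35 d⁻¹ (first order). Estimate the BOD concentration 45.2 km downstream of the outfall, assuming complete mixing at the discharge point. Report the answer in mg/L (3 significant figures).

1.23 mg/L

After complete mixing, C₀ = (0.346·25 + 54.2·1.3) / 54.55 = 1.45 mg/L.
Travel time t = 4.52e+04 m / 1.1 m/s = 4.109e+04 s = 0.4756 d.
C = 1.45·exp(−0.35·0.4756) = 1.45·0.8467 = 1.228 mg/L.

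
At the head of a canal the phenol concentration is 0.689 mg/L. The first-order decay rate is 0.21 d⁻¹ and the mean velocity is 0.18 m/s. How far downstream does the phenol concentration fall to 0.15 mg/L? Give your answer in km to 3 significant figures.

From C = C₀·e^(−kt), t = ln(C₀/C)/k = ln(0.689/0.15)/0.21 = 1.525/0.21 = 7.26 d.
Distance = v·t = 0.18 m/s × 6.273e+05 s = 1.129e+05 m = 112.9 km.

113 km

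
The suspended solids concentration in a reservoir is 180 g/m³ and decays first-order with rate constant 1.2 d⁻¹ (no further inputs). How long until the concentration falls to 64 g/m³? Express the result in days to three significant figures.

t = ln(C₀/C)/k = ln(180/64)/1.2 = 1.034/1.2 = 0.8617 d.

0.862 d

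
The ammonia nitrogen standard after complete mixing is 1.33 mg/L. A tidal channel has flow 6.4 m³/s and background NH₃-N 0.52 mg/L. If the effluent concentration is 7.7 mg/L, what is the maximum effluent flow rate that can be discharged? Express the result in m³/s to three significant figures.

0.814 m³/s

Mass balance at complete mixing: C_std·(Q_w + Q_r) = Q_w·C_e + Q_r·C_b.
Rearranging, Q_w = Q_r·(C_std − C_b)/(C_e − C_std) = 6.4·(1.33 − 0.52) / (7.7 − 1.33) = 0.8138 m³/s.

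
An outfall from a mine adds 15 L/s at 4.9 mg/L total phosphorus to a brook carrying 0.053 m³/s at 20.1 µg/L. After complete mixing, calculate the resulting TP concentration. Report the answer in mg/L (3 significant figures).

1.10 mg/L

15 L/s = 0.015 m³/s.
20.1 µg/L = 0.0201 mg/L.
Flow-weighted mixing gives C = (0.015·4.9 + 0.053·0.0201) / (0.015 + 0.053) = 0.07457/0.068 = 1.097 mg/L.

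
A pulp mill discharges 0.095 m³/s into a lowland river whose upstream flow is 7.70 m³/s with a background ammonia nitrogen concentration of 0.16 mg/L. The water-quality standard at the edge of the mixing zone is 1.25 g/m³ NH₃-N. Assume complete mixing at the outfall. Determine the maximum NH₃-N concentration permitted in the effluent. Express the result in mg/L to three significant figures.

89.6 mg/L

Mass balance: 1.25·7.795 = 0.095·Cₑ + 7.7·0.16.
Cₑ = (9.744 − 1.232) / 0.095 = 89.6 mg/L.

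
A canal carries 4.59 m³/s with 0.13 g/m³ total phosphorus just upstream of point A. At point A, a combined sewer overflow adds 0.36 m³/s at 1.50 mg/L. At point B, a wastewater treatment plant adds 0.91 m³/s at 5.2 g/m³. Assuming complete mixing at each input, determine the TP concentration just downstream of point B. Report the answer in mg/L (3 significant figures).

After input A: C = (4.59·0.13 + 0.36·1.5) / 4.95 = 0.2296 mg/L.
After input B: C = (4.95·0.2296 + 0.91·5.2) / 5.86 = 1.001 mg/L.

1.00 mg/L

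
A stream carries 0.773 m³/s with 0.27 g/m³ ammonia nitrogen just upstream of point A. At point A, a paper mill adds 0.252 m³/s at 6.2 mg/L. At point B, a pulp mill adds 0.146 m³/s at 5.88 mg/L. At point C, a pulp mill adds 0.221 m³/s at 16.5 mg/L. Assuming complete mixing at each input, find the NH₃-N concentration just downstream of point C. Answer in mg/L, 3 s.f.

After input A: C = (0.773·0.27 + 0.252·6.2) / 1.025 = 1.728 mg/L.
After input B: C = (1.025·1.728 + 0.146·5.88) / 1.171 = 2.246 mg/L.
After input C: C = (1.171·2.246 + 0.221·16.5) / 1.392 = 4.509 mg/L.

4.51 mg/L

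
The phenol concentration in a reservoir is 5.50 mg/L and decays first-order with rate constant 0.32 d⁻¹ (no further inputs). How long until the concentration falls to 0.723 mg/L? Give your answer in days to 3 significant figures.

6.34 d

t = ln(C₀/C)/k = ln(5.50/0.723)/0.32 = 2.029/0.32 = 6.341 d.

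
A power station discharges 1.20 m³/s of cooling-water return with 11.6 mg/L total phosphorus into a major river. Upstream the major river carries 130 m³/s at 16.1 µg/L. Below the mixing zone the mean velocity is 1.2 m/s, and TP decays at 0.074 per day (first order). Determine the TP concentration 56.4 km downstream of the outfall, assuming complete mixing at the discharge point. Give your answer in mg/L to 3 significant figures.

0.117 mg/L

16.1 µg/L = 0.0161 mg/L.
After complete mixing, C₀ = (1.2·11.6 + 130·0.0161) / 131.2 = 0.1221 mg/L.
Travel time t = 5.64e+04 m / 1.2 m/s = 4.7e+04 s = 0.544 d.
C = 0.1221·exp(−0.074·0.544) = 0.1221·0.9605 = 0.1172 mg/L.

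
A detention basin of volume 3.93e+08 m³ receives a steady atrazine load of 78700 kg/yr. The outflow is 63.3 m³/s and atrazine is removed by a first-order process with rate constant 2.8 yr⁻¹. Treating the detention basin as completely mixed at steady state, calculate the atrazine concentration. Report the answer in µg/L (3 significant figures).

25.4 µg/L

Outflow Q = 63.3 m³/s × 3.156e+07 s/yr = 1.998e+09 m³/yr.
Steady-state CSTR mass balance: W = Q·C + k·V·C, so C = W/(Q + kV).
Q + kV = 1.998e+09 + 2.8·3.93e+08 = 3.098e+09 m³/yr.
C = 78700/3.098e+09 = 2.54e-05 kg/m³ = 0.0254 mg/L = 25.4 µg/L.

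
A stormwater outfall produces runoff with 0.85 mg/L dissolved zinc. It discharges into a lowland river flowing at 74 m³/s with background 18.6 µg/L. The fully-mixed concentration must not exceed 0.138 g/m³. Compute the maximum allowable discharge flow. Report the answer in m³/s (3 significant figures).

12.4 m³/s

18.6 µg/L = 0.0186 mg/L.
Mass balance at complete mixing: C_std·(Q_w + Q_r) = Q_w·C_e + Q_r·C_b.
Rearranging, Q_w = Q_r·(C_std − C_b)/(C_e − C_std) = 74·(0.138 − 0.0186) / (0.85 − 0.138) = 12.41 m³/s.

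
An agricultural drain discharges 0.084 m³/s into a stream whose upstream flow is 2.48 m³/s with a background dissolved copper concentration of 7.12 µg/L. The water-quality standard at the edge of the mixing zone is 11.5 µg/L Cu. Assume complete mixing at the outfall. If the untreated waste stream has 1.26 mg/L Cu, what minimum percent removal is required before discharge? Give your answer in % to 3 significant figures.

7.12 µg/L = 0.00712 mg/L.
11.5 µg/L = 0.0115 mg/L.
Mass balance: 0.0115·2.564 = 0.084·Cₑ + 2.48·0.00712.
Cₑ = (0.02949 − 0.01766) / 0.084 = 0.1408 mg/L.
Required removal = 1 − 0.1408/1.26 = 88.82 %.

88.8 %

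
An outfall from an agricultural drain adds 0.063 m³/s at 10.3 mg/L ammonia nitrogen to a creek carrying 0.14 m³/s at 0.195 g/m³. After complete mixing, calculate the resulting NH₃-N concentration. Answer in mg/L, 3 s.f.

3.33 mg/L

By mass balance at complete mixing, C = (0.063·10.3 + 0.14·0.195) / (0.063 + 0.14) = 0.6762/0.203 = 3.331 mg/L.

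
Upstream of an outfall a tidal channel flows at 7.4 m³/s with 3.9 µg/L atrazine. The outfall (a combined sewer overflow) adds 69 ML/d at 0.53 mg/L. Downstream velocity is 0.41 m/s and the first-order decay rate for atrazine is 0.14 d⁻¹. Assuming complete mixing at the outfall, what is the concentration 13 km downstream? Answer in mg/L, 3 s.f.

69 ML/d = 0.7986 m³/s.
3.9 µg/L = 0.0039 mg/L.
After complete mixing, C₀ = (0.7986·0.53 + 7.4·0.0039) / 8.199 = 0.05515 mg/L.
Travel time t = 1.3e+04 m / 0.41 m/s = 3.171e+04 s = 0.367 d.
C = 0.05515·exp(−0.14·0.367) = 0.05515·0.9499 = 0.05238 mg/L.

0.0524 mg/L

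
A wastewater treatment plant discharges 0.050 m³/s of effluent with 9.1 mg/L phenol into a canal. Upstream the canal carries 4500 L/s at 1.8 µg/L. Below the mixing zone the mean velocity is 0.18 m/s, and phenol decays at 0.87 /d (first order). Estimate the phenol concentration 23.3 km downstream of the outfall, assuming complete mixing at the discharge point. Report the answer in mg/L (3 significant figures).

4500 L/s = 4.5 m³/s.
1.8 µg/L = 0.0018 mg/L.
After complete mixing, C₀ = (0.05·9.1 + 4.5·0.0018) / 4.55 = 0.1018 mg/L.
Travel time t = 2.33e+04 m / 0.18 m/s = 1.294e+05 s = 1.498 d.
C = 0.1018·exp(−0.87·1.498) = 0.1018·0.2716 = 0.02764 mg/L.

0.0276 mg/L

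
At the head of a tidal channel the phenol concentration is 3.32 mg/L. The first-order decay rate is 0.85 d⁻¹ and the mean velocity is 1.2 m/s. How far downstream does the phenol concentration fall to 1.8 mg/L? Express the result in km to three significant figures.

From C = C₀·e^(−kt), t = ln(C₀/C)/k = ln(3.32/1.8)/0.85 = 0.6122/0.85 = 0.7202 d.
Distance = v·t = 1.2 m/s × 6.223e+04 s = 7.467e+04 m = 74.67 km.

74.7 km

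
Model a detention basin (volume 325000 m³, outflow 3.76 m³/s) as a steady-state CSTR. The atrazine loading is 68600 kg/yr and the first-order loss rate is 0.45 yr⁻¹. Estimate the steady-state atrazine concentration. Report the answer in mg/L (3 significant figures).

Outflow Q = 3.76 m³/s × 3.156e+07 s/yr = 1.187e+08 m³/yr.
Steady-state CSTR mass balance: W = Q·C + k·V·C, so C = W/(Q + kV).
Q + kV = 1.187e+08 + 0.45·325000 = 1.188e+08 m³/yr.
C = 68600/1.188e+08 = 0.0005774 kg/m³ = 0.5774 mg/L.

0.577 mg/L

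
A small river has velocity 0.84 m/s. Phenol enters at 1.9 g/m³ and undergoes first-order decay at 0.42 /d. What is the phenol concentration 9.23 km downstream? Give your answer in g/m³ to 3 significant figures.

1.80 g/m³

Travel time t = 9.23 km / 0.84 m/s = 9230/0.84 = 1.099e+04 s = 0.1272 d.
First-order decay: C = 1.9·exp(−0.42·0.1272) = 1.9·0.948 = 1.801 g/m³.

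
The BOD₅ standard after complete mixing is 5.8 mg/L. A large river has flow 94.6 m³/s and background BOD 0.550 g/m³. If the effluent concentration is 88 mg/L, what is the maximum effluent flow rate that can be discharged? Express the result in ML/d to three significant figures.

522 ML/d

Mass balance at complete mixing: C_std·(Q_w + Q_r) = Q_w·C_e + Q_r·C_b.
Rearranging, Q_w = Q_r·(C_std − C_b)/(C_e − C_std) = 94.6·(5.8 − 0.55) / (88 − 5.8) = 6.042 m³/s.
= 522 ML/d.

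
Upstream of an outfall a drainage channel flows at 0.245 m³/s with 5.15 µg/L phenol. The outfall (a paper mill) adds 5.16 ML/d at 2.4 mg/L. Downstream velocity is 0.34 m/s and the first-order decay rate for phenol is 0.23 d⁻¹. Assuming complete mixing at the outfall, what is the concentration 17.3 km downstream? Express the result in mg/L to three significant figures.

0.414 mg/L

5.16 ML/d = 0.05972 m³/s.
5.15 µg/L = 0.00515 mg/L.
After complete mixing, C₀ = (0.05972·2.4 + 0.245·0.00515) / 0.3047 = 0.4745 mg/L.
Travel time t = 1.73e+04 m / 0.34 m/s = 5.088e+04 s = 0.5889 d.
C = 0.4745·exp(−0.23·0.5889) = 0.4745·0.8733 = 0.4144 mg/L.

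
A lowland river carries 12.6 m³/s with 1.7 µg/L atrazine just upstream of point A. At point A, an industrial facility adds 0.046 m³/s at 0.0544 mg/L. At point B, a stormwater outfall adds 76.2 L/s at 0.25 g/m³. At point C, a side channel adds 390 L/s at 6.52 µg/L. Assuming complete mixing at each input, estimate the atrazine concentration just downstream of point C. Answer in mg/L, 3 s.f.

1.7 µg/L = 0.0017 mg/L.
After input A: C = (12.6·0.0017 + 0.046·0.0544) / 12.65 = 0.001892 mg/L.
76.2 L/s = 0.0762 m³/s.
After input B: C = (12.65·0.001892 + 0.0762·0.25) / 12.72 = 0.003378 mg/L.
390 L/s = 0.39 m³/s.
6.52 µg/L = 0.00652 mg/L.
After input C: C = (12.72·0.003378 + 0.39·0.00652) / 13.11 = 0.003471 mg/L.

0.00347 mg/L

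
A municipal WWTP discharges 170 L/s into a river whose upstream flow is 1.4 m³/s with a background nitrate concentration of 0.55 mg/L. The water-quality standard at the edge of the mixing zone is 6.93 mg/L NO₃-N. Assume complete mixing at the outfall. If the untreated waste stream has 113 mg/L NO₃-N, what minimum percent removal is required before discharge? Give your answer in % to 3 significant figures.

170 L/s = 0.17 m³/s.
Mass balance: 6.93·1.57 = 0.17·Cₑ + 1.4·0.55.
Cₑ = (10.88 − 0.77) / 0.17 = 59.47 mg/L.
Required removal = 1 − 59.47/113 = 47.37 %.

47.4 %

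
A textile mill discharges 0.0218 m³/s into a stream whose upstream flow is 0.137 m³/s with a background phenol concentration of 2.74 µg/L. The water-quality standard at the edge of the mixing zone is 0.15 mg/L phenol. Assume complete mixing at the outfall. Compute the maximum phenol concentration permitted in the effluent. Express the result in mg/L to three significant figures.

2.74 µg/L = 0.00274 mg/L.
Mass balance: 0.15·0.1588 = 0.0218·Cₑ + 0.137·0.00274.
Cₑ = (0.02382 − 0.0003754) / 0.0218 = 1.075 mg/L.

1.08 mg/L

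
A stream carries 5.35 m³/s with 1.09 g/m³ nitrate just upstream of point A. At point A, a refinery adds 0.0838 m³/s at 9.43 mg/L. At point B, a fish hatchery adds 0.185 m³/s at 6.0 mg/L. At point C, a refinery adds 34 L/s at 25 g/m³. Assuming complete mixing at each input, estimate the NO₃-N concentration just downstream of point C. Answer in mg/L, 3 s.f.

1.52 mg/L

After input A: C = (5.35·1.09 + 0.0838·9.43) / 5.434 = 1.219 mg/L.
After input B: C = (5.434·1.219 + 0.185·6) / 5.619 = 1.376 mg/L.
34 L/s = 0.034 m³/s.
After input C: C = (5.619·1.376 + 0.034·25) / 5.653 = 1.518 mg/L.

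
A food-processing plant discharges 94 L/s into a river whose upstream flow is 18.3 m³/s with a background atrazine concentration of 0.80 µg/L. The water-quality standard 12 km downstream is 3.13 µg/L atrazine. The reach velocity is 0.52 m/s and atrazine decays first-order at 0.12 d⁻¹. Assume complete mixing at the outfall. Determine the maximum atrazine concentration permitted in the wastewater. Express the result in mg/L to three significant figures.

0.477 mg/L

94 L/s = 0.094 m³/s.
0.80 µg/L = 0.0008 mg/L.
3.13 µg/L = 0.00313 mg/L.
Travel time to the compliance point: t = 1.2e+04/0.52 = 2.308e+04 s = 0.2671 d; decay factor exp(−0.12·0.2671) = 0.9685.
So the concentration just after mixing may be at most 0.00313/0.9685 = 0.003232 mg/L.
Mass balance: 0.003232·18.39 = 0.094·Cₑ + 18.3·0.0008.
Cₑ = (0.05945 − 0.01464) / 0.094 = 0.4767 mg/L.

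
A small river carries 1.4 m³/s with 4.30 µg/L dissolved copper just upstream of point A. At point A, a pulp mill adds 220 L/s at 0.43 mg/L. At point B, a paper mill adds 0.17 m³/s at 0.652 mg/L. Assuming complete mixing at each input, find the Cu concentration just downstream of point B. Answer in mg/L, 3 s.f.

0.118 mg/L

4.30 µg/L = 0.0043 mg/L.
220 L/s = 0.22 m³/s.
After input A: C = (1.4·0.0043 + 0.22·0.43) / 1.62 = 0.06211 mg/L.
After input B: C = (1.62·0.06211 + 0.17·0.652) / 1.79 = 0.1181 mg/L.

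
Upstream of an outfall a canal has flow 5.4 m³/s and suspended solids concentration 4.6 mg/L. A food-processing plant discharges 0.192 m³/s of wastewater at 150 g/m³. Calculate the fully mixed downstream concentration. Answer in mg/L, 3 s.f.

9.59 mg/L

Flow-weighted mixing gives C = (0.192·150 + 5.4·4.6) / (0.192 + 5.4) = 53.64/5.592 = 9.592 mg/L.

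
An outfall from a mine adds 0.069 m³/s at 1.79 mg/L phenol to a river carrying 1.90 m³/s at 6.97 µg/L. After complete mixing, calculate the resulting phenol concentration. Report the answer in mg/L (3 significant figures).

0.0695 mg/L

6.97 µg/L = 0.00697 mg/L.
Conservation of mass across the mixing zone: C = (0.069·1.79 + 1.9·0.00697) / (0.069 + 1.9) = 0.1368/1.969 = 0.06945 mg/L.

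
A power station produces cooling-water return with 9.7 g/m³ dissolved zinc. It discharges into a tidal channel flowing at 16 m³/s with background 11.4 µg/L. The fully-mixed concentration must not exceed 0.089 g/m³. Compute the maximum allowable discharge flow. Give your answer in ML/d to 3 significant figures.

11.4 µg/L = 0.0114 mg/L.
Mass balance at complete mixing: C_std·(Q_w + Q_r) = Q_w·C_e + Q_r·C_b.
Rearranging, Q_w = Q_r·(C_std − C_b)/(C_e − C_std) = 16·(0.089 − 0.0114) / (9.7 − 0.089) = 0.1292 m³/s.
= 11.16 ML/d.

11.2 ML/d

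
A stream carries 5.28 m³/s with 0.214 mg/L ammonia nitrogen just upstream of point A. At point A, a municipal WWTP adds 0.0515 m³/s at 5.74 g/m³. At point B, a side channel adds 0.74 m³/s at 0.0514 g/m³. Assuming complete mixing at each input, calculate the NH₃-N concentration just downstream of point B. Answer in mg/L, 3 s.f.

After input A: C = (5.28·0.214 + 0.0515·5.74) / 5.332 = 0.2674 mg/L.
After input B: C = (5.332·0.2674 + 0.74·0.0514) / 6.072 = 0.2411 mg/L.

0.241 mg/L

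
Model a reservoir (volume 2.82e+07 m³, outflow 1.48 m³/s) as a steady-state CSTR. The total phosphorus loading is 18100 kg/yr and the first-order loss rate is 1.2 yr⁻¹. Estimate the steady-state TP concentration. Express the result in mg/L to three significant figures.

0.225 mg/L

Outflow Q = 1.48 m³/s × 3.156e+07 s/yr = 4.671e+07 m³/yr.
Steady-state CSTR mass balance: W = Q·C + k·V·C, so C = W/(Q + kV).
Q + kV = 4.671e+07 + 1.2·2.82e+07 = 8.055e+07 m³/yr.
C = 18100/8.055e+07 = 0.0002247 kg/m³ = 0.2247 mg/L.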